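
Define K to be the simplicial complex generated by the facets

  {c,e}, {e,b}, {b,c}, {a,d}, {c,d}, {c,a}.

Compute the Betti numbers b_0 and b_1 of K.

b_0 = 1, b_1 = 2.

Fix the vertex order a < b < c < d < e and write every simplex with vertices in increasing order. Then dim K = 1 and the simplices of K are:

  0-simplices (5): a, b, c, d, e
  1-simplices (6): ac, ad, bc, be, cd, ce

giving chain groups C_0 ≅ Z^5, C_1 ≅ Z^6.

∂_1: C_1 → C_0 sends each edge [p,q] (with p < q) to q − p. For instance
  ∂bc = c − b.
This gives a 5×6 integer matrix of rank 4; reducing to Smith normal form yields diagonal entries (1,1,1,1).

Computing H_k = (kernel of ∂_k) / (image of ∂_{k+1}):

  H_0: rank C_0 − rank ∂_1 = 5 − 4 = 1, and the invariant factors of ∂_1 are all 1, so H_0 ≅ Z.
  H_1: rank ker ∂_1 − rank ∂_2 = (6 − 4) − 0 = 2, and there is no ∂_2, so H_1 ≅ Z^2.

(K is a triangulation of a wedge of 2 circles.)

Hence the Betti numbers are b_0 = 1, b_1 = 2.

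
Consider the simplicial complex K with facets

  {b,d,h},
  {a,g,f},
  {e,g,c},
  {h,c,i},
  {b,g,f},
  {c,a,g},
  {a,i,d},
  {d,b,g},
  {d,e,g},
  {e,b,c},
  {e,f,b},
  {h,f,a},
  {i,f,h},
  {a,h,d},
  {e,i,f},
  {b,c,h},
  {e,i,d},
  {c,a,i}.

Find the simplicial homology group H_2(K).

H_2 = 0.

Take the total order a < b < c < d < e < f < g < h < i on the vertex set. Then K (dimension 2) consists of the simplices:

  0-simplices (9): a, b, c, d, e, f, g, h, i
  1-simplices (27): ac, ad, af, ag, ah, ai, bc, bd, be, bf, bg, bh, ce, cg, ch, ci, de, dg, dh, di, ef, eg, ei, fg, fh, fi, hi
  2-simplices (18): acg, aci, adh, adi, afg, afh, bce, bch, bdg, bdh, bef, bfg, ceg, chi, deg, dei, efi, fhi

giving chain groups C_0 ≅ Z^9, C_1 ≅ Z^27, C_2 ≅ Z^18.

The boundary map ∂_1: C_1 → C_0 sends each edge [p,q] (with p < q) to q − p. For instance
  ∂fh = h − f.
This gives a 9×27 integer matrix of rank 8; reducing to Smith normal form yields diagonal entries (1,1,1,1,1,1,1,1).

∂_2: C_2 → C_1 acts by ∂[p,q,r] = [q,r] − [p,r] + [p,q]. For instance
  ∂adi = di − ai + ad,
  ∂afh = fh − ah + af.
The 27×18 boundary matrix has rank 18 and Smith normal form diag(1,1,1,1,1,1,1,1,1,1,1,1,1,1,1,1,1,2).

From H_k ≅ ker(∂_k) / im(∂_{k+1}) we obtain:

  H_2: rank ker ∂_2 − rank ∂_3 = (18 − 18) − 0 = 0, and there is no ∂_3, so H_2 ≅ 0.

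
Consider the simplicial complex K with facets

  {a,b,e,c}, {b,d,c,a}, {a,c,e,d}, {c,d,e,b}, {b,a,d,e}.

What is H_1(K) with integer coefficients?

We work with the vertex ordering a < b < c < d < e. The simplices of K, each written with vertices in increasing order, are:

  0-simplices (5): a, b, c, d, e
  1-simplices (10): ab, ac, ad, ae, bc, bd, be, cd, ce, de
  2-simplices (10): abc, abd, abe, acd, ace, ade, bcd, bce, bde, cde
  3-simplices (5): abcd, abce, abde, acde, bcde

giving chain groups C_0 ≅ Z^5, C_1 ≅ Z^10, C_2 ≅ Z^10, C_3 ≅ Z^5.

∂_1: C_1 → C_0 sends each edge [p,q] (with p < q) to q − p.
As a 5×10 matrix over Z this has rank 4, with invariant factors (1,1,1,1).

∂_2: C_2 → C_1 sends each 2-simplex [p,q,r] to [q,r] − [p,r] + [p,q]. For instance
  ∂bce = ce − be + bc,
  ∂cde = de − ce + cd.
As a 10×10 matrix over Z this has rank 6, with invariant factors (1,1,1,1,1,1).

∂_3: C_3 → C_2 sends each 3-simplex σ to the alternating sum Σ_i (−1)^i (σ with its i-th vertex removed). For instance
  ∂abcd = bcd − acd + abd − abc,
  ∂bcde = cde − bde + bce − bcd.
The resulting 10×5 matrix has rank 4, and its Smith normal form has invariant factors (1,1,1,1).

Now H_k = ker ∂_k / im ∂_{k+1}, so:

  H_1: rank ker ∂_1 − rank ∂_2 = (10 − 4) − 6 = 0, and the invariant factors of ∂_2 are all 1, so H_1 = 0.

H_1 ≅ 0.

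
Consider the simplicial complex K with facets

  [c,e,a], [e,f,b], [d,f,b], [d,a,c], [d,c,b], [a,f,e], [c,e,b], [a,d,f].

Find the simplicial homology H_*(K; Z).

H_0 ≅ Z,  H_1 = 0,  H_2 ≅ Z.

We work with the vertex ordering a < b < c < d < e < f. The simplices of K, each written with vertices in increasing order, are:

  0-simplices (6): a, b, c, d, e, f
  1-simplices (12): ac, ad, ae, af, bc, bd, be, bf, cd, ce, df, ef
  2-simplices (8): acd, ace, adf, aef, bcd, bce, bdf, bef

so the chain groups are C_0 ≅ Z^6, C_1 ≅ Z^12, C_2 ≅ Z^8.

The boundary map ∂_1: C_1 → C_0 sends each edge [p,q] (with p < q) to q − p. For instance
  ∂bc = c − b.
This gives a 6×12 integer matrix of rank 5; reducing to Smith normal form yields diagonal entries (1,1,1,1,1).

The boundary map ∂_2: C_2 → C_1 sends each 2-simplex [p,q,r] to [q,r] − [p,r] + [p,q]. For instance
  ∂ace = ce − ae + ac,
  ∂adf = df − af + ad.
This gives a 12×8 integer matrix of rank 7; reducing to Smith normal form yields diagonal entries (1,1,1,1,1,1,1).

From H_k ≅ ker(∂_k) / im(∂_{k+1}) we obtain:

  H_0: rank C_0 − rank ∂_1 = 6 − 5 = 1, and the invariant factors of ∂_1 are all 1, so H_0 = Z.
  H_1: rank ker ∂_1 − rank ∂_2 = (12 − 5) − 7 = 0, and the invariant factors of ∂_2 are all 1, so H_1 = 0.
  H_2: rank ker ∂_2 − rank ∂_3 = (8 − 7) − 0 = 1, and there is no ∂_3, so H_2 = Z.

As a check, the Euler characteristic is 6 − 12 + 8 = 2, which agrees with 1 − 0 + 1 = 2.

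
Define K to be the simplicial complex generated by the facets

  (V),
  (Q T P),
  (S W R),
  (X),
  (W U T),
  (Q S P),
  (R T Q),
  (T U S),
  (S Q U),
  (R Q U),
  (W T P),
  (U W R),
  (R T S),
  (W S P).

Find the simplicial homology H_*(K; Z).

Fix the vertex order P < Q < R < S < T < U < V < W < X and write every simplex with vertices in increasing order. Then dim K = 2 and the simplices of K are:

  0-simplices (9): P, Q, R, S, T, U, V, W, X
  1-simplices (18): PQ, PS, PT, PW, QR, QS, QT, QU, RS, RT, RU, RW, ST, SU, SW, TU, TW, UW
  2-simplices (12): PQS, PQT, PSW, PTW, QRT, QRU, QSU, RST, RSW, RUW, STU, TUW

giving chain groups C_0 ≅ Z^9, C_1 ≅ Z^18, C_2 ≅ Z^12.

Boundary ∂_1: C_1 → C_0 sends each edge [p,q] (with p < q) to q − p.
The resulting 9×18 matrix has rank 6, and its Smith normal form has invariant factors (1,1,1,1,1,1).

∂_2: C_2 → C_1 acts by ∂[p,q,r] = [q,r] − [p,r] + [p,q]. For instance
  ∂PTW = TW − PW + PT,
  ∂STU = TU − SU + ST.
The 18×12 boundary matrix has rank 12 and Smith normal form diag(1,1,1,1,1,1,1,1,1,1,1,2).

Reading off H_k = ker ∂_k / im ∂_{k+1}:

  H_0: rank C_0 − rank ∂_1 = 9 − 6 = 3, and the invariant factors of ∂_1 are all 1, so H_0 ≅ Z^3.
  H_1: rank ker ∂_1 − rank ∂_2 = (18 − 6) − 12 = 0, and ∂_2 has invariant factor 2 > 1, so H_1 ≅ Z/2.
  H_2: rank ker ∂_2 − rank ∂_3 = (12 − 12) − 0 = 0, and there is no ∂_3, so H_2 ≅ 0.

As a check, the Euler characteristic is 9 − 18 + 12 = 3, which agrees with 3 − 0 + 0 = 3.

H_0 ≅ Z^3,  H_1 ≅ Z/2,  H_2 = 0.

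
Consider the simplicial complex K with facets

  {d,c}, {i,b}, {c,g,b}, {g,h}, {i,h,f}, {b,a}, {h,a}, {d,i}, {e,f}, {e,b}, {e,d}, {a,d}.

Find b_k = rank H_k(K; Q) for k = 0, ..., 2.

Fix the vertex order a < b < c < d < e < f < g < h < i and write every simplex with vertices in increasing order. Then dim K = 2 and the simplices of K are:

  0-simplices (9): a, b, c, d, e, f, g, h, i
  1-simplices (16): ab, ad, ah, bc, be, bg, bi, cd, cg, de, di, ef, fh, fi, gh, hi
  2-simplices (2): bcg, fhi

giving chain groups C_0 ≅ Z^9, C_1 ≅ Z^16, C_2 ≅ Z^2.

Boundary ∂_1: C_1 → C_0 maps an edge to its endpoints' difference, ∂[p,q] = q − p.
The 9×16 boundary matrix has rank 8 and Smith normal form diag(1,1,1,1,1,1,1,1).

∂_2: C_2 → C_1 acts by ∂[p,q,r] = [q,r] − [p,r] + [p,q]. For instance
  ∂bcg = cg − bg + bc,
  ∂fhi = hi − fi + fh.
This gives a 16×2 integer matrix of rank 2; reducing to Smith normal form yields diagonal entries (1,1).

Reading off H_k = ker ∂_k / im ∂_{k+1}:

  H_0: rank C_0 − rank ∂_1 = 9 − 8 = 1, and the invariant factors of ∂_1 are all 1, so H_0 ≅ Z.
  H_1: rank ker ∂_1 − rank ∂_2 = (16 − 8) − 2 = 6, and the invariant factors of ∂_2 are all 1, so H_1 ≅ Z^6.
  H_2: rank ker ∂_2 − rank ∂_3 = (2 − 2) − 0 = 0, and there is no ∂_3, so H_2 ≅ 0.

As a check, the Euler characteristic is 9 − 16 + 2 = -5, which agrees with 1 − 6 + 0 = -5.

Hence the Betti numbers are b_0 = 1, b_1 = 6, b_2 = 0.

b_0 = 1, b_1 = 6, b_2 = 0.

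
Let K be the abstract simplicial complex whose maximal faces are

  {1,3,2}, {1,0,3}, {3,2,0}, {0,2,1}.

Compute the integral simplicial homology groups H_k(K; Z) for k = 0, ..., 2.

Take the total order 0 < 1 < 2 < 3 on the vertex set. Then K (dimension 2) consists of the simplices:

  0-simplices (4): [0], [1], [2], [3]
  1-simplices (6): [0,1], [0,2], [0,3], [1,2], [1,3], [2,3]
  2-simplices (4): [0,1,2], [0,1,3], [0,2,3], [1,2,3]

Hence C_0 ≅ Z^4, C_1 ≅ Z^6, C_2 ≅ Z^4.

∂_1: C_1 → C_0 sends each edge [p,q] (with p < q) to q − p. For instance
  ∂[2,3] = [3] − [2].
This gives a 4×6 integer matrix of rank 3; reducing to Smith normal form yields diagonal entries (1,1,1).

The boundary map ∂_2: C_2 → C_1 maps a triangle to the signed sum of its edges. For instance
  ∂[0,2,3] = [2,3] − [0,3] + [0,2],
  ∂[1,2,3] = [2,3] − [1,3] + [1,2].
This gives a 6×4 integer matrix of rank 3; reducing to Smith normal form yields diagonal entries (1,1,1).

Now H_k = ker ∂_k / im ∂_{k+1}, so:

  H_0: rank C_0 − rank ∂_1 = 4 − 3 = 1, and the invariant factors of ∂_1 are all 1, so H_0 ≅ Z.
  H_1: rank ker ∂_1 − rank ∂_2 = (6 − 3) − 3 = 0, and the invariant factors of ∂_2 are all 1, so H_1 ≅ 0.
  H_2: rank ker ∂_2 − rank ∂_3 = (4 − 3) − 0 = 1, and there is no ∂_3, so H_2 ≅ Z.

H_0 = Z,  H_1 = 0,  H_2 = Z.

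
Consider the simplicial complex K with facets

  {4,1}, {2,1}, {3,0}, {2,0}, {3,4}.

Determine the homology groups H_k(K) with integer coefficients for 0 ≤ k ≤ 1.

Take the total order 0 < 1 < 2 < 3 < 4 on the vertex set. Then K (dimension 1) consists of the simplices:

  0-simplices (5): [0], [1], [2], [3], [4]
  1-simplices (5): [0,2], [0,3], [1,2], [1,4], [3,4]

so the chain groups are C_0 ≅ Z^5, C_1 ≅ Z^5.

∂_1: C_1 → C_0 sends each edge [p,q] (with p < q) to q − p.
The resulting 5×5 matrix has rank 4, and its Smith normal form has invariant factors (1,1,1,1).

Computing H_k = (kernel of ∂_k) / (image of ∂_{k+1}):

  H_0: rank C_0 − rank ∂_1 = 5 − 4 = 1, and the invariant factors of ∂_1 are all 1, so H_0 ≅ Z.
  H_1: rank ker ∂_1 − rank ∂_2 = (5 − 4) − 0 = 1, and there is no ∂_2, so H_1 ≅ Z.

H_0 ≅ Z,  H_1 ≅ Z.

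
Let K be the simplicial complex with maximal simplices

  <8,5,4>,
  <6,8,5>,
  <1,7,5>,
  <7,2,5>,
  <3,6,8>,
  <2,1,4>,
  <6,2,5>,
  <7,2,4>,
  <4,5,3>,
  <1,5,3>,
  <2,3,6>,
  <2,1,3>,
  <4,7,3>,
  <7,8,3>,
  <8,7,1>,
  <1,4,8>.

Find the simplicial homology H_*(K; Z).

We work with the vertex ordering 1 < 2 < 3 < 4 < 5 < 6 < 7 < 8. The simplices of K, each written with vertices in increasing order, are:

  0-simplices (8): [1], [2], [3], [4], [5], [6], [7], [8]
  1-simplices (24): (24 of them)
  2-simplices (16): [1,2,3], [1,2,4], [1,3,5], [1,4,8], [1,5,7], [1,7,8], [2,3,6], [2,4,7], [2,5,6], [2,5,7], [3,4,5], [3,4,7], [3,6,8], [3,7,8], [4,5,8], [5,6,8]

Hence C_0 ≅ Z^8, C_1 ≅ Z^24, C_2 ≅ Z^16.

Boundary ∂_1: C_1 → C_0 maps an edge to its endpoints' difference, ∂[p,q] = q − p. For instance
  ∂[2,3] = [3] − [2].
As a 8×24 matrix over Z this has rank 7, with invariant factors (1,1,1,1,1,1,1).

The boundary map ∂_2: C_2 → C_1 maps a triangle to the signed sum of its edges. For instance
  ∂[1,2,3] = [2,3] − [1,3] + [1,2],
  ∂[1,4,8] = [4,8] − [1,8] + [1,4].
The resulting 24×16 matrix has rank 15, and its Smith normal form has invariant factors (1,1,1,1,1,1,1,1,1,1,1,1,1,1,1).

Now H_k = ker ∂_k / im ∂_{k+1}, so:

  H_0: rank C_0 − rank ∂_1 = 8 − 7 = 1, and the invariant factors of ∂_1 are all 1, so H_0 = Z.
  H_1: rank ker ∂_1 − rank ∂_2 = (24 − 7) − 15 = 2, and the invariant factors of ∂_2 are all 1, so H_1 = Z^2.
  H_2: rank ker ∂_2 − rank ∂_3 = (16 − 15) − 0 = 1, and there is no ∂_3, so H_2 = Z.

As a check, the Euler characteristic is 8 − 24 + 16 = 0, which agrees with 1 − 2 + 1 = 0.

H_0 ≅ Z,  H_1 ≅ Z^2,  H_2 ≅ Z.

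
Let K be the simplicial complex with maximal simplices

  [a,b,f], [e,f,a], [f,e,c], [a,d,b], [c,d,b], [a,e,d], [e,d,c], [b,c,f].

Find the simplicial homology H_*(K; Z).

Order the vertices as a < b < c < d < e < f. Listing each simplex with vertices in this order, K has dimension 2 with simplices:

  0-simplices (6): a, b, c, d, e, f
  1-simplices (12): ab, ad, ae, af, bc, bd, bf, cd, ce, cf, de, ef
  2-simplices (8): abd, abf, ade, aef, bcd, bcf, cde, cef

giving chain groups C_0 ≅ Z^6, C_1 ≅ Z^12, C_2 ≅ Z^8.

The boundary map ∂_1: C_1 → C_0 maps an edge to its endpoints' difference, ∂[p,q] = q − p. For instance
  ∂ef = f − e.
As a 6×12 matrix over Z this has rank 5, with invariant factors (1,1,1,1,1).

Boundary ∂_2: C_2 → C_1 sends each 2-simplex [p,q,r] to [q,r] − [p,r] + [p,q]. For instance
  ∂abf = bf − af + ab,
  ∂cde = de − ce + cd.
As a 12×8 matrix over Z this has rank 7, with invariant factors (1,1,1,1,1,1,1).

Now H_k = ker ∂_k / im ∂_{k+1}, so:

  H_0: rank C_0 − rank ∂_1 = 6 − 5 = 1, and the invariant factors of ∂_1 are all 1, so H_0 ≅ Z.
  H_1: rank ker ∂_1 − rank ∂_2 = (12 − 5) − 7 = 0, and the invariant factors of ∂_2 are all 1, so H_1 ≅ 0.
  H_2: rank ker ∂_2 − rank ∂_3 = (8 − 7) − 0 = 1, and there is no ∂_3, so H_2 ≅ Z.

H_0 ≅ Z,  H_1 = 0,  H_2 ≅ Z.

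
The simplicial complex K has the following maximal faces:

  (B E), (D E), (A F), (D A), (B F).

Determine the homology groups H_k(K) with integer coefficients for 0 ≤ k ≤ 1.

Order the vertices as A < B < D < E < F. Listing each simplex with vertices in this order, K has dimension 1 with simplices:

  0-simplices (5): A, B, D, E, F
  1-simplices (5): AD, AF, BE, BF, DE

Hence C_0 ≅ Z^5, C_1 ≅ Z^5.

The boundary map ∂_1: C_1 → C_0 maps an edge to its endpoints' difference, ∂[p,q] = q − p.
The 5×5 boundary matrix has rank 4 and Smith normal form diag(1,1,1,1).

From H_k ≅ ker(∂_k) / im(∂_{k+1}) we obtain:

  H_0: rank C_0 − rank ∂_1 = 5 − 4 = 1, and the invariant factors of ∂_1 are all 1, so H_0 = Z.
  H_1: rank ker ∂_1 − rank ∂_2 = (5 − 4) − 0 = 1, and there is no ∂_2, so H_1 = Z.

H_0 ≅ Z,  H_1 ≅ Z.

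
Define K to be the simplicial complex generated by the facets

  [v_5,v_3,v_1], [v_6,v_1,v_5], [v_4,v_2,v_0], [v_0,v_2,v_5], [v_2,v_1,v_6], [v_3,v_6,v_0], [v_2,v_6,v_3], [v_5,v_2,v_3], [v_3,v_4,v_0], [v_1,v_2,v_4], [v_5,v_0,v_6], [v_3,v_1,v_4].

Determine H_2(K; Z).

H_2 ≅ 0.

Order the vertices as v_0 < v_1 < v_2 < v_3 < v_4 < v_5 < v_6. Listing each simplex with vertices in this order, K has dimension 2 with simplices:

  0-simplices (7): [v_0], [v_1], [v_2], [v_3], [v_4], [v_5], [v_6]
  1-simplices (18): (18 of them)
  2-simplices (12): (12 of them)

giving chain groups C_0 ≅ Z^7, C_1 ≅ Z^18, C_2 ≅ Z^12.

∂_1: C_1 → C_0 is given by ∂[p,q] = [q] − [p].
As a 7×18 matrix over Z this has rank 6, with invariant factors (1,1,1,1,1,1).

The boundary map ∂_2: C_2 → C_1 acts by ∂[p,q,r] = [q,r] − [p,r] + [p,q]. For instance
  ∂[v_0,v_2,v_4] = [v_2,v_4] − [v_0,v_4] + [v_0,v_2],
  ∂[v_1,v_3,v_4] = [v_3,v_4] − [v_1,v_4] + [v_1,v_3].
The 18×12 boundary matrix has rank 12 and Smith normal form diag(1,1,1,1,1,1,1,1,1,1,1,2).

From H_k ≅ ker(∂_k) / im(∂_{k+1}) we obtain:

  H_2: rank ker ∂_2 − rank ∂_3 = (12 − 12) − 0 = 0, and there is no ∂_3, so H_2 = 0.

(K is a triangulation of the real projective plane RP^2.)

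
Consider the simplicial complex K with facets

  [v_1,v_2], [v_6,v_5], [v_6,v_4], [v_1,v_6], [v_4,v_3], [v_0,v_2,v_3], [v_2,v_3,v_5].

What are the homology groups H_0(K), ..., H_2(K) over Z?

H_0 = Z,  H_1 = Z^2,  H_2 = 0.

Take the total order v_0 < v_1 < v_2 < v_3 < v_4 < v_5 < v_6 on the vertex set. Then K (dimension 2) consists of the simplices:

  0-simplices (7): [v_0], [v_1], [v_2], [v_3], [v_4], [v_5], [v_6]
  1-simplices (10): [v_0,v_2], [v_0,v_3], [v_1,v_2], [v_1,v_6], [v_2,v_3], [v_2,v_5], [v_3,v_4], [v_3,v_5], [v_4,v_6], [v_5,v_6]
  2-simplices (2): [v_0,v_2,v_3], [v_2,v_3,v_5]

Hence C_0 ≅ Z^7, C_1 ≅ Z^10, C_2 ≅ Z^2.

Boundary ∂_1: C_1 → C_0 sends each edge [p,q] (with p < q) to q − p. For instance
  ∂[v_5,v_6] = [v_6] − [v_5].
As a 7×10 matrix over Z this has rank 6, with invariant factors (1,1,1,1,1,1).

∂_2: C_2 → C_1 maps a triangle to the signed sum of its edges. For instance
  ∂[v_0,v_2,v_3] = [v_2,v_3] − [v_0,v_3] + [v_0,v_2],
  ∂[v_2,v_3,v_5] = [v_3,v_5] − [v_2,v_5] + [v_2,v_3].
The resulting 10×2 matrix has rank 2, and its Smith normal form has invariant factors (1,1).

Now H_k = ker ∂_k / im ∂_{k+1}, so:

  H_0: rank C_0 − rank ∂_1 = 7 − 6 = 1, and the invariant factors of ∂_1 are all 1, so H_0 ≅ Z.
  H_1: rank ker ∂_1 − rank ∂_2 = (10 − 6) − 2 = 2, and the invariant factors of ∂_2 are all 1, so H_1 ≅ Z^2.
  H_2: rank ker ∂_2 − rank ∂_3 = (2 − 2) − 0 = 0, and there is no ∂_3, so H_2 ≅ 0.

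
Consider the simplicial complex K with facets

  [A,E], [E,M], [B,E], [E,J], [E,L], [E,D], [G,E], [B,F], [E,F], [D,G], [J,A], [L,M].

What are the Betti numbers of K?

b_0 = 1, b_1 = 4.

We work with the vertex ordering A < B < D < E < F < G < J < L < M. The simplices of K, each written with vertices in increasing order, are:

  0-simplices (9): A, B, D, E, F, G, J, L, M
  1-simplices (12): AE, AJ, BE, BF, DE, DG, EF, EG, EJ, EL, EM, LM

Hence C_0 ≅ Z^9, C_1 ≅ Z^12.

∂_1: C_1 → C_0 maps an edge to its endpoints' difference, ∂[p,q] = q − p.
As a 9×12 matrix over Z this has rank 8, with invariant factors (1,1,1,1,1,1,1,1).

Now H_k = ker ∂_k / im ∂_{k+1}, so:

  H_0: rank C_0 − rank ∂_1 = 9 − 8 = 1, and the invariant factors of ∂_1 are all 1, so H_0 = Z.
  H_1: rank ker ∂_1 − rank ∂_2 = (12 − 8) − 0 = 4, and there is no ∂_2, so H_1 = Z^4.

Hence the Betti numbers are b_0 = 1, b_1 = 4.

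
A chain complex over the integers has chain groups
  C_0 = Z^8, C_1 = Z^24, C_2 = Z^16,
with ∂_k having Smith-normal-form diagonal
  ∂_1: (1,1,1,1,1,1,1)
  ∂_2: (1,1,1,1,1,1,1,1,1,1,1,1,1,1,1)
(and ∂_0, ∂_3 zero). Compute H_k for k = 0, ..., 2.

H_0: b_0 = 8 − 0 − 7 = 1; torsion from ∂_1 factors > 1: none. So H_0 = Z.
H_1: b_1 = 24 − 7 − 15 = 2; torsion from ∂_2 factors > 1: none. So H_1 = Z^2.
H_2: b_2 = 16 − 15 − 0 = 1; torsion from ∂_3 factors > 1: none. So H_2 = Z.

H_0 = Z,  H_1 = Z^2,  H_2 = Z.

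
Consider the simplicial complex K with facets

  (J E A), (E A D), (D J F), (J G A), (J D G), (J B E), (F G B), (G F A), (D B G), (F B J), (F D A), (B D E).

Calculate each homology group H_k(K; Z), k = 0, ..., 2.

H_0 ≅ Z,  H_1 ≅ Z/2Z,  H_2 = 0.

Order the vertices as A < B < D < E < F < G < J. Listing each simplex with vertices in this order, K has dimension 2 with simplices:

  0-simplices (7): A, B, D, E, F, G, J
  1-simplices (18): AD, AE, AF, AG, AJ, BD, BE, BF, BG, BJ, DE, DF, DG, DJ, EJ, FG, FJ, GJ
  2-simplices (12): ADE, ADF, AEJ, AFG, AGJ, BDE, BDG, BEJ, BFG, BFJ, DFJ, DGJ

so the chain groups are C_0 ≅ Z^7, C_1 ≅ Z^18, C_2 ≅ Z^12.

The boundary map ∂_1: C_1 → C_0 sends each edge [p,q] (with p < q) to q − p. For instance
  ∂BJ = J − B.
The resulting 7×18 matrix has rank 6, and its Smith normal form has invariant factors (1,1,1,1,1,1).

The boundary map ∂_2: C_2 → C_1 sends each 2-simplex [p,q,r] to [q,r] − [p,r] + [p,q]. For instance
  ∂BDG = DG − BG + BD,
  ∂DGJ = GJ − DJ + DG.
As a 18×12 matrix over Z this has rank 12, with invariant factors (1,1,1,1,1,1,1,1,1,1,1,2).

Now H_k = ker ∂_k / im ∂_{k+1}, so:

  H_0: rank C_0 − rank ∂_1 = 7 − 6 = 1, and the invariant factors of ∂_1 are all 1, so H_0 ≅ Z.
  H_1: rank ker ∂_1 − rank ∂_2 = (18 − 6) − 12 = 0, and ∂_2 has invariant factor 2 > 1, so H_1 ≅ Z/2Z.
  H_2: rank ker ∂_2 − rank ∂_3 = (12 − 12) − 0 = 0, and there is no ∂_3, so H_2 ≅ 0.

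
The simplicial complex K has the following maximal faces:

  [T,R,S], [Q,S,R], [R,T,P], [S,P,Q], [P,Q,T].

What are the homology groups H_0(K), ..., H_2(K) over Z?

H_0 ≅ Z,  H_1 ≅ Z,  H_2 = 0.

Fix the vertex order P < Q < R < S < T and write every simplex with vertices in increasing order. Then dim K = 2 and the simplices of K are:

  0-simplices (5): P, Q, R, S, T
  1-simplices (10): PQ, PR, PS, PT, QR, QS, QT, RS, RT, ST
  2-simplices (5): PQS, PQT, PRT, QRS, RST

Hence C_0 ≅ Z^5, C_1 ≅ Z^10, C_2 ≅ Z^5.

The boundary map ∂_1: C_1 → C_0 is given by ∂[p,q] = [q] − [p].
As a 5×10 matrix over Z this has rank 4, with invariant factors (1,1,1,1).

∂_2: C_2 → C_1 acts by ∂[p,q,r] = [q,r] − [p,r] + [p,q]. For instance
  ∂QRS = RS − QS + QR,
  ∂PQT = QT − PT + PQ.
As a 10×5 matrix over Z this has rank 5, with invariant factors (1,1,1,1,1).

Reading off H_k = ker ∂_k / im ∂_{k+1}:

  H_0: rank C_0 − rank ∂_1 = 5 − 4 = 1, and the invariant factors of ∂_1 are all 1, so H_0 ≅ Z.
  H_1: rank ker ∂_1 − rank ∂_2 = (10 − 4) − 5 = 1, and the invariant factors of ∂_2 are all 1, so H_1 ≅ Z.
  H_2: rank ker ∂_2 − rank ∂_3 = (5 − 5) − 0 = 0, and there is no ∂_3, so H_2 ≅ 0.

(K is a triangulation of the Möbius band.)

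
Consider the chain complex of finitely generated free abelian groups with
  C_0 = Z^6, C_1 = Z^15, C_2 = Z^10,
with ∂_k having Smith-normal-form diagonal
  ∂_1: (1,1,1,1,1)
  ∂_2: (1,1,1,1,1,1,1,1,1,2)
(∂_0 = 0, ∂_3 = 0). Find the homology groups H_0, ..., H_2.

H_0 = Z,  H_1 = Z/2Z,  H_2 = 0.

H_0: b_0 = 6 − 0 − 5 = 1; torsion from ∂_1 factors > 1: none. So H_0 = Z.
H_1: b_1 = 15 − 5 − 10 = 0; torsion from ∂_2 factors > 1: [2]. So H_1 = Z/2Z.
H_2: b_2 = 10 − 10 − 0 = 0; torsion from ∂_3 factors > 1: none. So H_2 = 0.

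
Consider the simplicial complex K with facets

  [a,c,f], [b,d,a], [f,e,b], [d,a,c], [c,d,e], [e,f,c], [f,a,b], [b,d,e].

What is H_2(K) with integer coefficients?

H_2 = Z.

We work with the vertex ordering a < b < c < d < e < f. The simplices of K, each written with vertices in increasing order, are:

  0-simplices (6): a, b, c, d, e, f
  1-simplices (12): ab, ac, ad, af, bd, be, bf, cd, ce, cf, de, ef
  2-simplices (8): abd, abf, acd, acf, bde, bef, cde, cef

giving chain groups C_0 ≅ Z^6, C_1 ≅ Z^12, C_2 ≅ Z^8.

The boundary map ∂_1: C_1 → C_0 sends each edge [p,q] (with p < q) to q − p. For instance
  ∂ad = d − a.
The resulting 6×12 matrix has rank 5, and its Smith normal form has invariant factors (1,1,1,1,1).

The boundary map ∂_2: C_2 → C_1 acts by ∂[p,q,r] = [q,r] − [p,r] + [p,q]. For instance
  ∂abf = bf − af + ab,
  ∂cde = de − ce + cd.
The 12×8 boundary matrix has rank 7 and Smith normal form diag(1,1,1,1,1,1,1).

Computing H_k = (kernel of ∂_k) / (image of ∂_{k+1}):

  H_2: rank ker ∂_2 − rank ∂_3 = (8 − 7) − 0 = 1, and there is no ∂_3, so H_2 ≅ Z.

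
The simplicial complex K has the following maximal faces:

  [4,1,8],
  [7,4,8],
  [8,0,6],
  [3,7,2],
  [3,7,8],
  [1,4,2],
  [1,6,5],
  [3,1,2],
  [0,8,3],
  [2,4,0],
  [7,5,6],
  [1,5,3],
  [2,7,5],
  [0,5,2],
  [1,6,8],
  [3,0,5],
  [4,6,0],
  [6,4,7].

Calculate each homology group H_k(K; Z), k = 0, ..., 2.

K has 9 vertices, 27 edges, 18 triangles.
rank ∂_0 = 0, rank ∂_1 = 8 ⇒ b_0 = 9 − 0 − 8 = 1; all invariant factors of ∂_1 are 1 so no torsion. So H_0 = Z.
rank ∂_1 = 8, rank ∂_2 = 18 ⇒ b_1 = 27 − 8 − 18 = 1; ∂_2 has invariant factor(s) [2] giving torsion. So H_1 = Z ⊕ Z/2.
rank ∂_2 = 18, rank ∂_3 = 0 ⇒ b_2 = 18 − 18 − 0 = 0. So H_2 = 0.

H_0 = Z,  H_1 = Z ⊕ Z/2,  H_2 = 0.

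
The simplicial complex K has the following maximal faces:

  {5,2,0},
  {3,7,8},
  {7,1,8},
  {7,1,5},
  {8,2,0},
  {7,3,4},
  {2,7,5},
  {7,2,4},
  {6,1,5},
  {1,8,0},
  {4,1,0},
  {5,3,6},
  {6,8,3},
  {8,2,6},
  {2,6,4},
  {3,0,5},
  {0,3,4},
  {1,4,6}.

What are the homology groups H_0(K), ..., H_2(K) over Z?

Fix the vertex order 0 < 1 < 2 < 3 < 4 < 5 < 6 < 7 < 8 and write every simplex with vertices in increasing order. Then dim K = 2 and the simplices of K are:

  0-simplices (9): [0], [1], [2], [3], [4], [5], [6], [7], [8]
  1-simplices (27): (27 of them)
  2-simplices (18): [0,1,4], [0,1,8], [0,2,5], [0,2,8], [0,3,4], [0,3,5], [1,4,6], [1,5,6], [1,5,7], [1,7,8], [2,4,6], [2,4,7], [2,5,7], [2,6,8], [3,4,7], [3,5,6], [3,6,8], [3,7,8]

Hence C_0 ≅ Z^9, C_1 ≅ Z^27, C_2 ≅ Z^18.

Boundary ∂_1: C_1 → C_0 maps an edge to its endpoints' difference, ∂[p,q] = q − p.
The 9×27 boundary matrix has rank 8 and Smith normal form diag(1,1,1,1,1,1,1,1).

Boundary ∂_2: C_2 → C_1 acts by ∂[p,q,r] = [q,r] − [p,r] + [p,q]. For instance
  ∂[2,4,6] = [4,6] − [2,6] + [2,4],
  ∂[1,5,6] = [5,6] − [1,6] + [1,5].
The resulting 27×18 matrix has rank 17, and its Smith normal form has invariant factors (1,1,1,1,1,1,1,1,1,1,1,1,1,1,1,1,1).

From H_k ≅ ker(∂_k) / im(∂_{k+1}) we obtain:

  H_0: rank C_0 − rank ∂_1 = 9 − 8 = 1, and the invariant factors of ∂_1 are all 1, so H_0 ≅ Z.
  H_1: rank ker ∂_1 − rank ∂_2 = (27 − 8) − 17 = 2, and the invariant factors of ∂_2 are all 1, so H_1 ≅ Z^2.
  H_2: rank ker ∂_2 − rank ∂_3 = (18 − 17) − 0 = 1, and there is no ∂_3, so H_2 ≅ Z.

As a check, the Euler characteristic is 9 − 27 + 18 = 0, which agrees with 1 − 2 + 1 = 0.

H_0 ≅ Z,  H_1 ≅ Z^2,  H_2 ≅ Z.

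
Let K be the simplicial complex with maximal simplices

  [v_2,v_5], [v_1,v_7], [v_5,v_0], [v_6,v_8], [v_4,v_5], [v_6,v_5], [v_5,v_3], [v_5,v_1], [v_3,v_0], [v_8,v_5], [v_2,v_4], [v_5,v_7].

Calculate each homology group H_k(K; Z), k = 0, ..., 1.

H_0 = Z,  H_1 = Z^4.

Take the total order v_0 < v_1 < v_2 < v_3 < v_4 < v_5 < v_6 < v_7 < v_8 on the vertex set. Then K (dimension 1) consists of the simplices:

  0-simplices (9): [v_0], [v_1], [v_2], [v_3], [v_4], [v_5], [v_6], [v_7], [v_8]
  1-simplices (12): [v_0,v_3], [v_0,v_5], [v_1,v_5], [v_1,v_7], [v_2,v_4], [v_2,v_5], [v_3,v_5], [v_4,v_5], [v_5,v_6], [v_5,v_7], [v_5,v_8], [v_6,v_8]

Hence C_0 ≅ Z^9, C_1 ≅ Z^12.

∂_1: C_1 → C_0 is given by ∂[p,q] = [q] − [p]. For instance
  ∂[v_5,v_7] = [v_7] − [v_5].
The 9×12 boundary matrix has rank 8 and Smith normal form diag(1,1,1,1,1,1,1,1).

Reading off H_k = ker ∂_k / im ∂_{k+1}:

  H_0: rank C_0 − rank ∂_1 = 9 − 8 = 1, and the invariant factors of ∂_1 are all 1, so H_0 = Z.
  H_1: rank ker ∂_1 − rank ∂_2 = (12 − 8) − 0 = 4, and there is no ∂_2, so H_1 = Z^4.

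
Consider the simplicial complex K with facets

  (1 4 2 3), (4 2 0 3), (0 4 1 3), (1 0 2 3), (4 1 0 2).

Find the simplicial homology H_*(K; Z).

H_0 = Z,  H_1 = 0,  H_2 = 0,  H_3 = Z.

Take the total order 0 < 1 < 2 < 3 < 4 on the vertex set. Then K (dimension 3) consists of the simplices:

  0-simplices (5): [0], [1], [2], [3], [4]
  1-simplices (10): [0,1], [0,2], [0,3], [0,4], [1,2], [1,3], [1,4], [2,3], [2,4], [3,4]
  2-simplices (10): [0,1,2], [0,1,3], [0,1,4], [0,2,3], [0,2,4], [0,3,4], [1,2,3], [1,2,4], [1,3,4], [2,3,4]
  3-simplices (5): [0,1,2,3], [0,1,2,4], [0,1,3,4], [0,2,3,4], [1,2,3,4]

giving chain groups C_0 ≅ Z^5, C_1 ≅ Z^10, C_2 ≅ Z^10, C_3 ≅ Z^5.

∂_1: C_1 → C_0 sends each edge [p,q] (with p < q) to q − p. For instance
  ∂[3,4] = [4] − [3].
This gives a 5×10 integer matrix of rank 4; reducing to Smith normal form yields diagonal entries (1,1,1,1).

Boundary ∂_2: C_2 → C_1 acts by ∂[p,q,r] = [q,r] − [p,r] + [p,q]. For instance
  ∂[0,3,4] = [3,4] − [0,4] + [0,3],
  ∂[0,2,4] = [2,4] − [0,4] + [0,2].
The 10×10 boundary matrix has rank 6 and Smith normal form diag(1,1,1,1,1,1).

∂_3: C_3 → C_2 sends each 3-simplex σ to the alternating sum Σ_i (−1)^i (σ with its i-th vertex removed). For instance
  ∂[0,1,2,3] = [1,2,3] − [0,2,3] + [0,1,3] − [0,1,2],
  ∂[0,1,3,4] = [1,3,4] − [0,3,4] + [0,1,4] − [0,1,3].
This gives a 10×5 integer matrix of rank 4; reducing to Smith normal form yields diagonal entries (1,1,1,1).

Now H_k = ker ∂_k / im ∂_{k+1}, so:

  H_0: rank C_0 − rank ∂_1 = 5 − 4 = 1, and the invariant factors of ∂_1 are all 1, so H_0 ≅ Z.
  H_1: rank ker ∂_1 − rank ∂_2 = (10 − 4) − 6 = 0, and the invariant factors of ∂_2 are all 1, so H_1 ≅ 0.
  H_2: rank ker ∂_2 − rank ∂_3 = (10 − 6) − 4 = 0, and the invariant factors of ∂_3 are all 1, so H_2 ≅ 0.
  H_3: rank ker ∂_3 − rank ∂_4 = (5 − 4) − 0 = 1, and there is no ∂_4, so H_3 ≅ Z.

(K is a triangulation of the 3-sphere S^3.)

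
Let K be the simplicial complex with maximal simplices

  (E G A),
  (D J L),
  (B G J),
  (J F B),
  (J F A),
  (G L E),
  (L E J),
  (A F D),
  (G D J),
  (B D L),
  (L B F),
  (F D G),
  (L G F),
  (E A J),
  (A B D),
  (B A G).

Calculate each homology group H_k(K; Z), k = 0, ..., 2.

H_0 = Z,  H_1 = Z^2,  H_2 = Z.

Take the total order A < B < D < E < F < G < J < L on the vertex set. Then K (dimension 2) consists of the simplices:

  0-simplices (8): A, B, D, E, F, G, J, L
  1-simplices (24): AB, AD, AE, AF, AG, AJ, BD, BF, BG, BJ, BL, DF, DG, DJ, DL, EG, EJ, EL, FG, FJ, FL, GJ, GL, JL
  2-simplices (16): ABD, ABG, ADF, AEG, AEJ, AFJ, BDL, BFJ, BFL, BGJ, DFG, DGJ, DJL, EGL, EJL, FGL

Hence C_0 ≅ Z^8, C_1 ≅ Z^24, C_2 ≅ Z^16.

∂_1: C_1 → C_0 maps an edge to its endpoints' difference, ∂[p,q] = q − p. For instance
  ∂DL = L − D.
The 8×24 boundary matrix has rank 7 and Smith normal form diag(1,1,1,1,1,1,1).

The boundary map ∂_2: C_2 → C_1 sends each 2-simplex [p,q,r] to [q,r] − [p,r] + [p,q]. For instance
  ∂AEJ = EJ − AJ + AE,
  ∂AFJ = FJ − AJ + AF.
The 24×16 boundary matrix has rank 15 and Smith normal form diag(1,1,1,1,1,1,1,1,1,1,1,1,1,1,1).

Reading off H_k = ker ∂_k / im ∂_{k+1}:

  H_0: rank C_0 − rank ∂_1 = 8 − 7 = 1, and the invariant factors of ∂_1 are all 1, so H_0 = Z.
  H_1: rank ker ∂_1 − rank ∂_2 = (24 − 7) − 15 = 2, and the invariant factors of ∂_2 are all 1, so H_1 = Z^2.
  H_2: rank ker ∂_2 − rank ∂_3 = (16 − 15) − 0 = 1, and there is no ∂_3, so H_2 = Z.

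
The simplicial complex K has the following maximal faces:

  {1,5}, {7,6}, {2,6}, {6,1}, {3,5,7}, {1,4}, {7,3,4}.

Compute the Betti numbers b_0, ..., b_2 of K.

We work with the vertex ordering 1 < 2 < 3 < 4 < 5 < 6 < 7. The simplices of K, each written with vertices in increasing order, are:

  0-simplices (7): [1], [2], [3], [4], [5], [6], [7]
  1-simplices (10): [1,4], [1,5], [1,6], [2,6], [3,4], [3,5], [3,7], [4,7], [5,7], [6,7]
  2-simplices (2): [3,4,7], [3,5,7]

Hence C_0 ≅ Z^7, C_1 ≅ Z^10, C_2 ≅ Z^2.

∂_1: C_1 → C_0 sends each edge [p,q] (with p < q) to q − p.
The 7×10 boundary matrix has rank 6 and Smith normal form diag(1,1,1,1,1,1).

∂_2: C_2 → C_1 maps a triangle to the signed sum of its edges. For instance
  ∂[3,4,7] = [4,7] − [3,7] + [3,4],
  ∂[3,5,7] = [5,7] − [3,7] + [3,5].
The 10×2 boundary matrix has rank 2 and Smith normal form diag(1,1).

Computing H_k = (kernel of ∂_k) / (image of ∂_{k+1}):

  H_0: rank C_0 − rank ∂_1 = 7 − 6 = 1, and the invariant factors of ∂_1 are all 1, so H_0 ≅ Z.
  H_1: rank ker ∂_1 − rank ∂_2 = (10 − 6) − 2 = 2, and the invariant factors of ∂_2 are all 1, so H_1 ≅ Z^2.
  H_2: rank ker ∂_2 − rank ∂_3 = (2 − 2) − 0 = 0, and there is no ∂_3, so H_2 ≅ 0.

Hence the Betti numbers are b_0 = 1, b_1 = 2, b_2 = 0.

b_0 = 1, b_1 = 2, b_2 = 0.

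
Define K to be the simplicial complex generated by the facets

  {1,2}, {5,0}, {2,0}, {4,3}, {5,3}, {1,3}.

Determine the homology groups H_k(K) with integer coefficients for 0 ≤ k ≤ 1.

We work with the vertex ordering 0 < 1 < 2 < 3 < 4 < 5. The simplices of K, each written with vertices in increasing order, are:

  0-simplices (6): [0], [1], [2], [3], [4], [5]
  1-simplices (6): [0,2], [0,5], [1,2], [1,3], [3,4], [3,5]

giving chain groups C_0 ≅ Z^6, C_1 ≅ Z^6.

The boundary map ∂_1: C_1 → C_0 sends each edge [p,q] (with p < q) to q − p.
As a 6×6 matrix over Z this has rank 5, with invariant factors (1,1,1,1,1).

Reading off H_k = ker ∂_k / im ∂_{k+1}:

  H_0: rank C_0 − rank ∂_1 = 6 − 5 = 1, and the invariant factors of ∂_1 are all 1, so H_0 ≅ Z.
  H_1: rank ker ∂_1 − rank ∂_2 = (6 − 5) − 0 = 1, and there is no ∂_2, so H_1 ≅ Z.

H_0 = Z,  H_1 = Z.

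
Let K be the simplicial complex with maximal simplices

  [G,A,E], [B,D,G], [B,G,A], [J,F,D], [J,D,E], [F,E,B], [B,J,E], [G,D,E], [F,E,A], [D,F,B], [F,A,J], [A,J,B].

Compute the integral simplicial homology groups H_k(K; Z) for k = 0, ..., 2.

Fix the vertex order A < B < D < E < F < G < J and write every simplex with vertices in increasing order. Then dim K = 2 and the simplices of K are:

  0-simplices (7): A, B, D, E, F, G, J
  1-simplices (18): AB, AE, AF, AG, AJ, BD, BE, BF, BG, BJ, DE, DF, DG, DJ, EF, EG, EJ, FJ
  2-simplices (12): ABG, ABJ, AEF, AEG, AFJ, BDF, BDG, BEF, BEJ, DEG, DEJ, DFJ

so the chain groups are C_0 ≅ Z^7, C_1 ≅ Z^18, C_2 ≅ Z^12.

Boundary ∂_1: C_1 → C_0 sends each edge [p,q] (with p < q) to q − p. For instance
  ∂AE = E − A.
The 7×18 boundary matrix has rank 6 and Smith normal form diag(1,1,1,1,1,1).

Boundary ∂_2: C_2 → C_1 sends each 2-simplex [p,q,r] to [q,r] − [p,r] + [p,q]. For instance
  ∂BDG = DG − BG + BD,
  ∂AFJ = FJ − AJ + AF.
The resulting 18×12 matrix has rank 12, and its Smith normal form has invariant factors (1,1,1,1,1,1,1,1,1,1,1,2).

From H_k ≅ ker(∂_k) / im(∂_{k+1}) we obtain:

  H_0: rank C_0 − rank ∂_1 = 7 − 6 = 1, and the invariant factors of ∂_1 are all 1, so H_0 ≅ Z.
  H_1: rank ker ∂_1 − rank ∂_2 = (18 − 6) − 12 = 0, and ∂_2 has invariant factor 2 > 1, so H_1 ≅ Z/2.
  H_2: rank ker ∂_2 − rank ∂_3 = (12 − 12) − 0 = 0, and there is no ∂_3, so H_2 ≅ 0.

As a check, the Euler characteristic is 7 − 18 + 12 = 1, which agrees with 1 − 0 + 0 = 1.
(K is a triangulation of the real projective plane RP^2.)

H_0 = Z,  H_1 = Z/2,  H_2 = 0.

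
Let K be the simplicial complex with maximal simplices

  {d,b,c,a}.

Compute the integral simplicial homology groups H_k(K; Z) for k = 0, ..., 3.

Order the vertices as a < b < c < d. Listing each simplex with vertices in this order, K has dimension 3 with simplices:

  0-simplices (4): a, b, c, d
  1-simplices (6): ab, ac, ad, bc, bd, cd
  2-simplices (4): abc, abd, acd, bcd
  3-simplices (1): abcd

giving chain groups C_0 ≅ Z^4, C_1 ≅ Z^6, C_2 ≅ Z^4, C_3 ≅ Z^1.

The boundary map ∂_1: C_1 → C_0 is given by ∂[p,q] = [q] − [p]. For instance
  ∂ad = d − a.
The resulting 4×6 matrix has rank 3, and its Smith normal form has invariant factors (1,1,1).

The boundary map ∂_2: C_2 → C_1 maps a triangle to the signed sum of its edges. For instance
  ∂bcd = cd − bd + bc,
  ∂abd = bd − ad + ab.
As a 6×4 matrix over Z this has rank 3, with invariant factors (1,1,1).

The boundary map ∂_3: C_3 → C_2 sends each 3-simplex σ to the alternating sum Σ_i (−1)^i (σ with its i-th vertex removed). For instance
  ∂abcd = bcd − acd + abd − abc.
The 4×1 boundary matrix has rank 1 and Smith normal form diag(1).

Reading off H_k = ker ∂_k / im ∂_{k+1}:

  H_0: rank C_0 − rank ∂_1 = 4 − 3 = 1, and the invariant factors of ∂_1 are all 1, so H_0 = Z.
  H_1: rank ker ∂_1 − rank ∂_2 = (6 − 3) − 3 = 0, and the invariant factors of ∂_2 are all 1, so H_1 = 0.
  H_2: rank ker ∂_2 − rank ∂_3 = (4 − 3) − 1 = 0, and the invariant factors of ∂_3 are all 1, so H_2 = 0.
  H_3: rank ker ∂_3 − rank ∂_4 = (1 − 1) − 0 = 0, and there is no ∂_4, so H_3 = 0.

H_0 ≅ Z,  H_1 = 0,  H_2 = 0,  H_3 = 0.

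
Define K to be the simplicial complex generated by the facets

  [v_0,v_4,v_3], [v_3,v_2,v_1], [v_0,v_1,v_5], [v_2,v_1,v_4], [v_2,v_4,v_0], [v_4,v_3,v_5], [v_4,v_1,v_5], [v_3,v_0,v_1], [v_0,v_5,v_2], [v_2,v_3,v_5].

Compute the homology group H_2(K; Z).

We work with the vertex ordering v_0 < v_1 < v_2 < v_3 < v_4 < v_5. The simplices of K, each written with vertices in increasing order, are:

  0-simplices (6): [v_0], [v_1], [v_2], [v_3], [v_4], [v_5]
  1-simplices (15): (15 of them)
  2-simplices (10): [v_0,v_1,v_3], [v_0,v_1,v_5], [v_0,v_2,v_4], [v_0,v_2,v_5], [v_0,v_3,v_4], [v_1,v_2,v_3], [v_1,v_2,v_4], [v_1,v_4,v_5], [v_2,v_3,v_5], [v_3,v_4,v_5]

so the chain groups are C_0 ≅ Z^6, C_1 ≅ Z^15, C_2 ≅ Z^10.

∂_1: C_1 → C_0 sends each edge [p,q] (with p < q) to q − p.
The resulting 6×15 matrix has rank 5, and its Smith normal form has invariant factors (1,1,1,1,1).

Boundary ∂_2: C_2 → C_1 maps a triangle to the signed sum of its edges. For instance
  ∂[v_0,v_2,v_4] = [v_2,v_4] − [v_0,v_4] + [v_0,v_2],
  ∂[v_0,v_1,v_5] = [v_1,v_5] − [v_0,v_5] + [v_0,v_1].
The resulting 15×10 matrix has rank 10, and its Smith normal form has invariant factors (1,1,1,1,1,1,1,1,1,2).

Reading off H_k = ker ∂_k / im ∂_{k+1}:

  H_2: rank ker ∂_2 − rank ∂_3 = (10 − 10) − 0 = 0, and there is no ∂_3, so H_2 ≅ 0.

H_2 ≅ 0.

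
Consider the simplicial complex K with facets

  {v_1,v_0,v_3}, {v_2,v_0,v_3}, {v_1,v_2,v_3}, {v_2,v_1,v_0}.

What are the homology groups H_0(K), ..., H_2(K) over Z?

H_0 = Z,  H_1 = 0,  H_2 = Z.

K has 4 vertices, 6 edges, 4 triangles.
rank ∂_0 = 0, rank ∂_1 = 3 ⇒ b_0 = 4 − 0 − 3 = 1; all invariant factors of ∂_1 are 1 so no torsion. So H_0 = Z.
rank ∂_1 = 3, rank ∂_2 = 3 ⇒ b_1 = 6 − 3 − 3 = 0; all invariant factors of ∂_2 are 1 so no torsion. So H_1 = 0.
rank ∂_2 = 3, rank ∂_3 = 0 ⇒ b_2 = 4 − 3 − 0 = 1. So H_2 = Z.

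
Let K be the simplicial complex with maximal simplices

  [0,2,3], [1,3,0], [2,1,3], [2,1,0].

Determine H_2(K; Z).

H_2 = Z.

K has 4 vertices, 6 edges, 4 triangles.
rank ∂_2 = 3, rank ∂_3 = 0 ⇒ b_2 = 4 − 3 − 0 = 1. So H_2 ≅ Z.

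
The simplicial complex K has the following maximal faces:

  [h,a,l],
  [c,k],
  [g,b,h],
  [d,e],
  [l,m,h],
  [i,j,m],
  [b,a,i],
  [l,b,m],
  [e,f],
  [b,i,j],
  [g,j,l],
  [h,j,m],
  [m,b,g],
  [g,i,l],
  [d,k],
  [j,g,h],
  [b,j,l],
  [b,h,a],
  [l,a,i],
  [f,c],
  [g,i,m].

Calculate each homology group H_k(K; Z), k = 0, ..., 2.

We work with the vertex ordering a < b < c < d < e < f < g < h < i < j < k < l < m. The simplices of K, each written with vertices in increasing order, are:

  0-simplices (13): a, b, c, d, e, f, g, h, i, j, k, l, m
  1-simplices (29): ab, ah, ai, al, bg, bh, bi, bj, bl, bm, cf, ck, de, dk, ef, gh, gi, gj, gl, gm, hj, hl, hm, ij, il, im, jl, jm, lm
  2-simplices (16): abh, abi, ahl, ail, bgh, bgm, bij, bjl, blm, ghj, gil, gim, gjl, hjm, hlm, ijm

Hence C_0 ≅ Z^13, C_1 ≅ Z^29, C_2 ≅ Z^16.

Boundary ∂_1: C_1 → C_0 maps an edge to its endpoints' difference, ∂[p,q] = q − p. For instance
  ∂al = l − a.
As a 13×29 matrix over Z this has rank 11, with invariant factors (1,1,1,1,1,1,1,1,1,1,1).

∂_2: C_2 → C_1 maps a triangle to the signed sum of its edges. For instance
  ∂gjl = jl − gl + gj,
  ∂abi = bi − ai + ab.
This gives a 29×16 integer matrix of rank 15; reducing to Smith normal form yields diagonal entries (1,1,1,1,1,1,1,1,1,1,1,1,1,1,1).

Now H_k = ker ∂_k / im ∂_{k+1}, so:

  H_0: rank C_0 − rank ∂_1 = 13 − 11 = 2, and the invariant factors of ∂_1 are all 1, so H_0 = Z^2.
  H_1: rank ker ∂_1 − rank ∂_2 = (29 − 11) − 15 = 3, and the invariant factors of ∂_2 are all 1, so H_1 = Z^3.
  H_2: rank ker ∂_2 − rank ∂_3 = (16 − 15) − 0 = 1, and there is no ∂_3, so H_2 = Z.

As a check, the Euler characteristic is 13 − 29 + 16 = 0, which agrees with 2 − 3 + 1 = 0.

H_0 ≅ Z^2,  H_1 ≅ Z^3,  H_2 ≅ Z.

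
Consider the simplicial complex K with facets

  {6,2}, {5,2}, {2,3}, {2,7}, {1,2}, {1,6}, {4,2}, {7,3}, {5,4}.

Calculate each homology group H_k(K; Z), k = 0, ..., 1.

H_0 = Z,  H_1 = Z^3.

We work with the vertex ordering 1 < 2 < 3 < 4 < 5 < 6 < 7. The simplices of K, each written with vertices in increasing order, are:

  0-simplices (7): [1], [2], [3], [4], [5], [6], [7]
  1-simplices (9): [1,2], [1,6], [2,3], [2,4], [2,5], [2,6], [2,7], [3,7], [4,5]

giving chain groups C_0 ≅ Z^7, C_1 ≅ Z^9.

Boundary ∂_1: C_1 → C_0 is given by ∂[p,q] = [q] − [p].
This gives a 7×9 integer matrix of rank 6; reducing to Smith normal form yields diagonal entries (1,1,1,1,1,1).

Computing H_k = (kernel of ∂_k) / (image of ∂_{k+1}):

  H_0: rank C_0 − rank ∂_1 = 7 − 6 = 1, and the invariant factors of ∂_1 are all 1, so H_0 = Z.
  H_1: rank ker ∂_1 − rank ∂_2 = (9 − 6) − 0 = 3, and there is no ∂_2, so H_1 = Z^3.

As a check, the Euler characteristic is 7 − 9 = -2, which agrees with 1 − 3 = -2.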